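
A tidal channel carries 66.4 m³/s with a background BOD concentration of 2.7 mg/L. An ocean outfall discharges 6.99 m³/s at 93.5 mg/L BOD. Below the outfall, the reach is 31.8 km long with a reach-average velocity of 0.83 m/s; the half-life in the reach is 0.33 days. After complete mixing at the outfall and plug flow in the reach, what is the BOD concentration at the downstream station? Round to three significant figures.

Mass balance: C = (66.40·2.700 + 6.990·93.50) / 73.39 = 832.8/73.39 = 11.35 mg/L.
Travel time t = 31.8·1000 / 0.83 = 38310 s = 10.64 h.
Half-life 0.33 d → k = ln 2 / 0.33 = 2.100 d⁻¹.
Applying C = C₀e^(−kt): 11.35 × 0.3940 = 4.471 mg/L.

4.47 mg/L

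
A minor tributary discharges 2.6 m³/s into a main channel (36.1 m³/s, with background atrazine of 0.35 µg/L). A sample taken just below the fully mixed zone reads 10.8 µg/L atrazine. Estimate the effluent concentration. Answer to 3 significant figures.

156 µg/L

Mass balance: 36.10·0.3500 + 2.600·Cₑ = 38.70·10.80
→ Cₑ = (38.70·10.80 − 36.10·0.3500) / 2.600 = 155.9 µg/L.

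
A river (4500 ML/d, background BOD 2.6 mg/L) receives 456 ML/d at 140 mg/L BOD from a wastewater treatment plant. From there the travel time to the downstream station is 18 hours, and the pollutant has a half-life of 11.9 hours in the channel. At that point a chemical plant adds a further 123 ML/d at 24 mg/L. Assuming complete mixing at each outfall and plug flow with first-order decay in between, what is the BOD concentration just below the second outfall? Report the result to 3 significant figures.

5.79 mg/L

Conservation of mass: C = (4500·2.600 + 456.0·140.0) / 4956 = 75540/4956 = 15.24 mg/L; combined flow 4956 ML/d.
Half-life 11.9 h → k = ln 2 / 11.9 = 0.05825 h⁻¹ = 1.398 d⁻¹.
Decay over the reach: 15.24·exp(−kt) = 15.24·0.3505 = 5.342 mg/L.
At the second outfall, C = (4956·5.342 + 123.0·24.00) / (4956 + 123.0) = 5.794 mg/L.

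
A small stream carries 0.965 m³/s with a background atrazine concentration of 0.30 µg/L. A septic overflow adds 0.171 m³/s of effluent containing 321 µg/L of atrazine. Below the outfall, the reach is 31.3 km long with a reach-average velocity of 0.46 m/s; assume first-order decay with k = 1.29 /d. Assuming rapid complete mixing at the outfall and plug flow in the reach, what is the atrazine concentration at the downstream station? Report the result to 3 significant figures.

Mixed concentration C = ΣQC/ΣQ = (0.9650·0.3000 + 0.1710·321.0) / 1.136 = 55.18/1.136 = 48.57 µg/L.
Travel time t = 31.3·1000 / 0.46 = 68040 s = 18.90 h.
Decay over the reach: 48.57·exp(−kt) = 48.57·0.3621 = 17.59 µg/L.

17.6 µg/L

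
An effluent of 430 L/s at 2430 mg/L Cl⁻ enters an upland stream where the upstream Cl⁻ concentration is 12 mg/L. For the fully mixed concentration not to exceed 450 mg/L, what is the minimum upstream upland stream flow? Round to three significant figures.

Set C_mix = 450: (Q·12.00 + 430.0·2430) / (Q + 430.0) = 450
→ Q = 430.0·(2430 − 450)/(450 − 12.00) = 1944 L/s.

1940 L/s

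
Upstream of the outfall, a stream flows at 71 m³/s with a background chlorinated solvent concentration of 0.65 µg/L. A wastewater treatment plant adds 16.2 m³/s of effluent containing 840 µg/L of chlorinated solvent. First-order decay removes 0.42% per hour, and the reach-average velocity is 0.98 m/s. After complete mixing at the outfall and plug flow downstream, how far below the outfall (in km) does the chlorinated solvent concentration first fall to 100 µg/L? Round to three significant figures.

Mixed concentration C = ΣQC/ΣQ = (71.00·0.6500 + 16.20·840.0) / 87.20 = 13650/87.20 = 156.6 µg/L.
0.42%/h lost → k = −ln(1 − 0.0042) = 0.004209 h⁻¹.
Set 156.6·exp(−k·t) = 100 → t = ln(156.6/100)/k = 383600 s = 106.5 h.
Distance = v·t = 0.98·383600 = 375900 m = 375.9 km.

376 km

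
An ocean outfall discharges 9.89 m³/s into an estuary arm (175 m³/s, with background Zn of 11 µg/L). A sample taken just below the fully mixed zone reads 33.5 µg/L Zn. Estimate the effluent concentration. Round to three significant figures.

Mass balance: 175.0·11.00 + 9.890·Cₑ = 184.9·33.50
→ Cₑ = (184.9·33.50 − 175.0·11.00) / 9.890 = 431.6 µg/L.

432 µg/L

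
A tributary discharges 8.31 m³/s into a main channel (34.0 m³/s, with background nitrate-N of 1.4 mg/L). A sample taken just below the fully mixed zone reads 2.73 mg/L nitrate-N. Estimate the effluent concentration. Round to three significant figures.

8.17 mg/L

Mass balance: 34.00·1.400 + 8.310·Cₑ = 42.31·2.730
→ Cₑ = (42.31·2.730 − 34.00·1.400) / 8.310 = 8.172 mg/L.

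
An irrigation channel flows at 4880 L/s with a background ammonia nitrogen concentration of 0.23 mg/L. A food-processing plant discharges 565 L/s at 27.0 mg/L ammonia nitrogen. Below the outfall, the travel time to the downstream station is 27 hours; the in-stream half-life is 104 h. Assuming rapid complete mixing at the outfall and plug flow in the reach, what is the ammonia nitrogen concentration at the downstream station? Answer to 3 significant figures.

After mixing, C = (4880·0.2300 + 565.0·27.00) / 5445 = 16380/5445 = 3.008 mg/L.
Half-life 104 h → k = ln 2 / 104 = 0.006665 h⁻¹ = 0.1600 d⁻¹.
Decay over the reach: 3.008·exp(−kt) = 3.008·0.8353 = 2.512 mg/L.

2.51 mg/L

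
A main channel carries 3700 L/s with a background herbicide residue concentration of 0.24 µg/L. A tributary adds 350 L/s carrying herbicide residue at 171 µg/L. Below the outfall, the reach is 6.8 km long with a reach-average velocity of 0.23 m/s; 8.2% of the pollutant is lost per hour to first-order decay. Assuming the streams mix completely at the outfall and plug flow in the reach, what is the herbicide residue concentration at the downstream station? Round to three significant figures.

7.43 µg/L

Flow-weighted average: C = (3700·0.2400 + 350.0·171.0) / 4050 = 60740/4050 = 15.00 µg/L.
Travel time t = 6.8·1000 / 0.23 = 29570 s = 8.213 h.
8.2%/h lost → k = −ln(1 − 0.082) = 0.08556 h⁻¹.
After decay, C = 15.00 × e^(−kt) = 15.00 × 0.4953 = 7.428 µg/L.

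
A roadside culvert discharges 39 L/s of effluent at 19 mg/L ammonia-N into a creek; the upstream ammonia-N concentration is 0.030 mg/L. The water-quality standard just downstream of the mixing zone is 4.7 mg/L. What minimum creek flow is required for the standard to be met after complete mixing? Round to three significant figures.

Set C_mix = 4.7: (Q·0.03000 + 39.00·19.00) / (Q + 39.00) = 4.7
→ Q = 39.00·(19.00 − 4.7)/(4.7 − 0.03000) = 119.4 L/s.

119 L/s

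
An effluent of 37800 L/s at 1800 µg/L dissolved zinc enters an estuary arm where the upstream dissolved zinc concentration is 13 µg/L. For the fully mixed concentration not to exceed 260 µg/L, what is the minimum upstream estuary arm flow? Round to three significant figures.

Set C_mix = 260: (Q·13.00 + 37800·1800) / (Q + 37800) = 260
→ Q = 37800·(1800 − 260)/(260 − 13.00) = 235700 L/s.

236000 L/s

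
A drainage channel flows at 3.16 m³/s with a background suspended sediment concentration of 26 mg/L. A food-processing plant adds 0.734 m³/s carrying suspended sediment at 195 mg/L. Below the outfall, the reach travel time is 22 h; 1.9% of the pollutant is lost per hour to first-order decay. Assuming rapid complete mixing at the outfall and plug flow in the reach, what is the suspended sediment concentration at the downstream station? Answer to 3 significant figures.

Mixed concentration C = ΣQC/ΣQ = (3.160·26.00 + 0.7340·195.0) / 3.894 = 225.3/3.894 = 57.86 mg/L.
1.9%/h lost → k = −ln(1 − 0.019) = 0.01918 h⁻¹.
After decay, C = 57.86 × e^(−kt) = 57.86 × 0.6557 = 37.94 mg/L.

37.9 mg/L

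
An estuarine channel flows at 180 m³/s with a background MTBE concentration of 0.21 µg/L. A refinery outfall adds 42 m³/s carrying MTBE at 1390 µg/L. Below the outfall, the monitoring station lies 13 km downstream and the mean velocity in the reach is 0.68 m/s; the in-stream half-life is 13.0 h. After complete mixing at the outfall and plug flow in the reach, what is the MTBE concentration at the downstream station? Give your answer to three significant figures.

198 µg/L

Conservation of mass: C = (180.0·0.2100 + 42.00·1390) / 222.0 = 58420/222.0 = 263.1 µg/L.
Travel time t = 13·1000 / 0.68 = 19120 s = 5.310 h.
Half-life 13.0 h → k = ln 2 / 13.0 = 0.05332 h⁻¹ = 1.280 d⁻¹.
After decay, C = 263.1 × e^(−kt) = 263.1 × 0.7534 = 198.3 µg/L.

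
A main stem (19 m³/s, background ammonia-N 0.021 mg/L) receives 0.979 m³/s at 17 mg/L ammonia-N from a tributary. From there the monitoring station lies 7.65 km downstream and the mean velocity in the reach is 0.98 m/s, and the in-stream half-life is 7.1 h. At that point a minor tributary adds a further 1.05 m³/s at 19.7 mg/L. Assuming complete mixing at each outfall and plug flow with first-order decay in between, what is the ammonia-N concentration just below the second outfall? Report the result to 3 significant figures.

Flow-weighted average: C = (19.00·0.02100 + 0.9790·17.00) / 19.98 = 17.04/19.98 = 0.8530 mg/L; combined flow 19.98 m³/s.
Travel time t = 7.65·1000 / 0.98 = 7806 s = 2.168 h.
Half-life 7.1 h → k = ln 2 / 7.1 = 0.09763 h⁻¹ = 2.343 d⁻¹.
First-order decay: C = 0.8530·exp(−k·t) = 0.8530·0.8092 = 0.6903 mg/L.
Second outfall: C = (19.98·0.6903 + 1.050·19.70)/21.03 = 1.639 mg/L.

1.64 mg/L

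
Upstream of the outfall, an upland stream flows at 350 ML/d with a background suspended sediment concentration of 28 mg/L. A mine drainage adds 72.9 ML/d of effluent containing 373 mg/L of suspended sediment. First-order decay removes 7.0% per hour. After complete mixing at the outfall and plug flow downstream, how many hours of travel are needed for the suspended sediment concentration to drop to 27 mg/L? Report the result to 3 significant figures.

Mixed concentration C = ΣQC/ΣQ = (350.0·28.00 + 72.90·373.0) / 422.9 = 36990/422.9 = 87.47 mg/L.
7.0%/h lost → k = −ln(1 − 0.07) = 0.07257 h⁻¹.
87.47·exp(−k·t) = 27 → t = ln(87.47/27)/k = 58310 s = 16.20 h.

16.2 h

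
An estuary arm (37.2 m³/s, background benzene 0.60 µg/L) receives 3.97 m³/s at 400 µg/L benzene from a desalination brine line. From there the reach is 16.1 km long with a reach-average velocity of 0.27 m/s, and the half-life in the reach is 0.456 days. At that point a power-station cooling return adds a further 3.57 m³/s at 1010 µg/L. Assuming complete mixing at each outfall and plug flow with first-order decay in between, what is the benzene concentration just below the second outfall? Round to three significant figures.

After mixing, C = (37.20·0.6000 + 3.970·400.0) / 41.17 = 1610/41.17 = 39.11 µg/L; combined flow 41.17 m³/s.
Travel time t = 16.1·1000 / 0.27 = 59630 s = 16.56 h.
Half-life 0.456 d → k = ln 2 / 0.456 = 1.520 d⁻¹.
Applying C = C₀e^(−kt): 39.11 × 0.3503 = 13.70 µg/L.
Second outfall: C = (41.17·13.70 + 3.570·1010)/44.74 = 93.20 µg/L.

93.2 µg/L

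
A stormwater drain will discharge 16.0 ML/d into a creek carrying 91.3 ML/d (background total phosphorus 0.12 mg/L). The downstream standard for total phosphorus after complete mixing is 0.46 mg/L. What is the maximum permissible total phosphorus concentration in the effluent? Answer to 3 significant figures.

2.40 mg/L

At the limit, (Qr·Cr + Qe·Cₑ)/(Qr + Qe) = 0.46:
Cₑ = (107.3·0.46 − 91.30·0.1200) / 16.00 = 2.400 mg/L.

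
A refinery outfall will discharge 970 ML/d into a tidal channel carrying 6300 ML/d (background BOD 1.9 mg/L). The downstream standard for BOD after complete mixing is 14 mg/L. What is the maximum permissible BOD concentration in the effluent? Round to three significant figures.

92.6 mg/L

At the limit, (Qr·Cr + Qe·Cₑ)/(Qr + Qe) = 14:
Cₑ = (7270·14 − 6300·1.900) / 970.0 = 92.59 mg/L.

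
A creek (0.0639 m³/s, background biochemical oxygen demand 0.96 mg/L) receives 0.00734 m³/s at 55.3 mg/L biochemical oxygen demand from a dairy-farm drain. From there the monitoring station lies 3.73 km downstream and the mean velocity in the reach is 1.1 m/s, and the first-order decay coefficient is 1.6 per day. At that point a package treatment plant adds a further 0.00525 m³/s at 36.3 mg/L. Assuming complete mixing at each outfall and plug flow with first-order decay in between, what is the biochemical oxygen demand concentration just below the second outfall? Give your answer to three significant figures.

8.23 mg/L

After mixing, C = (0.06390·0.9600 + 0.007340·55.30) / 0.07124 = 0.4672/0.07124 = 6.559 mg/L; combined flow 0.07124 m³/s.
Travel time t = 3.73·1000 / 1.1 = 3391 s = 0.9419 h.
Decay over the reach: 6.559·exp(−kt) = 6.559·0.9391 = 6.160 mg/L.
At the second outfall, C = (0.07124·6.160 + 0.005250·36.30) / (0.07124 + 0.005250) = 8.228 mg/L.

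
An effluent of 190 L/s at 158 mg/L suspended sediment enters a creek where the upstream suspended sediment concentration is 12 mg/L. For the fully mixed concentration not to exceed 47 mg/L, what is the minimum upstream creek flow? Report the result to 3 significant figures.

Set C_mix = 47: (Q·12.00 + 190.0·158.0) / (Q + 190.0) = 47
→ Q = 190.0·(158.0 − 47)/(47 − 12.00) = 602.6 L/s.

603 L/s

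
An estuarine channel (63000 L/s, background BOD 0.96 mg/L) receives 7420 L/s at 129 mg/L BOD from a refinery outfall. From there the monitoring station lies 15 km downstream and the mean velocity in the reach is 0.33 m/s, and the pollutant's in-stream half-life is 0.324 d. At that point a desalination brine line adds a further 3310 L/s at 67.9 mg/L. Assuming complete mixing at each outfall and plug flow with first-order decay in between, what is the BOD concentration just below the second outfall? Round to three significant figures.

Mass balance: C = (63000·0.9600 + 7420·129.0) / 70420 = 1018000/70420 = 14.45 mg/L; combined flow 70420 L/s.
Travel time t = 15·1000 / 0.33 = 45450 s = 12.63 h.
Half-life 0.324 d → k = ln 2 / 0.324 = 2.139 d⁻¹.
First-order decay: C = 14.45·exp(−k·t) = 14.45·0.3245 = 4.689 mg/L.
Second outfall: C = (70420·4.689 + 3310·67.90)/73730 = 7.527 mg/L.

7.53 mg/L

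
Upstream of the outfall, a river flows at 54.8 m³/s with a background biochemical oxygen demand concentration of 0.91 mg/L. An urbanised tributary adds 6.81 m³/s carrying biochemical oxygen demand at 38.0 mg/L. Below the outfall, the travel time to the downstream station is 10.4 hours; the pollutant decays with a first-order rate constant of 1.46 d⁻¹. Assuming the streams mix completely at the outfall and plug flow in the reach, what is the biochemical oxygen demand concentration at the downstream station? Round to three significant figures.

Conservation of mass: C = (54.80·0.9100 + 6.810·38.00) / 61.61 = 308.6/61.61 = 5.010 mg/L.
After decay, C = 5.010 × e^(−kt) = 5.010 × 0.5312 = 2.661 mg/L.

2.66 mg/L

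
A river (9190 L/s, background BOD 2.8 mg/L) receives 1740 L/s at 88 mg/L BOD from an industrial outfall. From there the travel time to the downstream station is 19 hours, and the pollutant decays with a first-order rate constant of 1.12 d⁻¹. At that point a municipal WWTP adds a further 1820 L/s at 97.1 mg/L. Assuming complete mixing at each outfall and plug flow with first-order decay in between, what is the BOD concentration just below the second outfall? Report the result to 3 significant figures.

19.6 mg/L

Conservation of mass: C = (9190·2.800 + 1740·88.00) / 10930 = 178900/10930 = 16.36 mg/L; combined flow 10930 L/s.
Applying C = C₀e^(−kt): 16.36 × 0.4120 = 6.742 mg/L.
At the second outfall, C = (10930·6.742 + 1820·97.10) / (10930 + 1820) = 19.64 mg/L.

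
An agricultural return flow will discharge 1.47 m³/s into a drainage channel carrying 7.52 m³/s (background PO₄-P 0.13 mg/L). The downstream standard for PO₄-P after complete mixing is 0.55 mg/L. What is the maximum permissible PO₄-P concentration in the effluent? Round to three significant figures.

2.70 mg/L

At the limit, (Qr·Cr + Qe·Cₑ)/(Qr + Qe) = 0.55:
Cₑ = (8.990·0.55 − 7.520·0.1300) / 1.470 = 2.699 mg/L.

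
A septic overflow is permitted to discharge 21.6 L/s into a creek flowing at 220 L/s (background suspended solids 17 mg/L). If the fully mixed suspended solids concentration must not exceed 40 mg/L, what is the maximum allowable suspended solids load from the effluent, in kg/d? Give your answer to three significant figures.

Mass balance at the limit: 220.0·17.00 + 21.60·Cₑ = 241.6·40 → Cₑ = 274.3 mg/L.
21.60 L/s = 0.02160 m³/s. Load = 0.02160 m³/s × 274.3 g/m³ × 86 400 s/d = 511.8 kg/d.

512 kg/d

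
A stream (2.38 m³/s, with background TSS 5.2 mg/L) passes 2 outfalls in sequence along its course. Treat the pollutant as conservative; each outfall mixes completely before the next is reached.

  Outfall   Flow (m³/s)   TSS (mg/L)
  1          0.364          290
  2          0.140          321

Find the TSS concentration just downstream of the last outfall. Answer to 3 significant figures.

Outfall 1: combined Q = 2.744 m³/s; C = (2.380·5.200 + 0.3640·290.0)/2.744 = 42.98 mg/L.
Outfall 2: combined Q = 2.884 m³/s; C = (2.744·42.98 + 0.1400·321.0)/2.884 = 56.48 mg/L.

56.5 mg/L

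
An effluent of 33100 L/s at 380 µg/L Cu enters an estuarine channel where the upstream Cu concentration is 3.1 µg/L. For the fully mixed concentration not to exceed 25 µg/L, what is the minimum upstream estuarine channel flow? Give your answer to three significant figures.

537000 L/s

Set C_mix = 25: (Q·3.100 + 33100·380.0) / (Q + 33100) = 25
→ Q = 33100·(380.0 − 25)/(25 − 3.100) = 536600 L/s.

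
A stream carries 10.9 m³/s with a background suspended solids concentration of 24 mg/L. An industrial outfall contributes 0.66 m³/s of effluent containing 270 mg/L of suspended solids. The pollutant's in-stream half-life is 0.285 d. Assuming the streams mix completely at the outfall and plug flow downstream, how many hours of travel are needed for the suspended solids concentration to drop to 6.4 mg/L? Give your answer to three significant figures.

17.6 h

Conservation of mass: C = (10.90·24.00 + 0.6600·270.0) / 11.56 = 439.8/11.56 = 38.04 mg/L.
Half-life 0.285 d → k = ln 2 / 0.285 = 2.432 d⁻¹.
38.04·exp(−k·t) = 6.4 → t = ln(38.04/6.4)/k = 63320 s = 17.59 h.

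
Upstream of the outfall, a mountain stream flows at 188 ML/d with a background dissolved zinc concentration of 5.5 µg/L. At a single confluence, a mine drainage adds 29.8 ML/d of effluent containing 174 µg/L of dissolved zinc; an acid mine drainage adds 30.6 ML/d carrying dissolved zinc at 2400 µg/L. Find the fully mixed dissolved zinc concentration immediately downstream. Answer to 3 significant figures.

321 µg/L

Mass balance: C = (188.0·5.500 + 29.80·174.0 + 30.60·2400) / 248.4 = 79660/248.4 = 320.7 µg/L.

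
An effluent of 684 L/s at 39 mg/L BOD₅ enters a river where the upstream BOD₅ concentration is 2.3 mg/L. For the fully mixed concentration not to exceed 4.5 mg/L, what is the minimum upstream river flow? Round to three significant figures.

Set C_mix = 4.5: (Q·2.300 + 684.0·39.00) / (Q + 684.0) = 4.5
→ Q = 684.0·(39.00 − 4.5)/(4.5 − 2.300) = 10730 L/s.

10700 L/s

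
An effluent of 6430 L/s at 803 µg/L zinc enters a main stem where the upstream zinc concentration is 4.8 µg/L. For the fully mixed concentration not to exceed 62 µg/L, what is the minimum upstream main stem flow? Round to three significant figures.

83300 L/s

Set C_mix = 62: (Q·4.800 + 6430·803.0) / (Q + 6430) = 62
→ Q = 6430·(803.0 − 62)/(62 − 4.800) = 83300 L/s.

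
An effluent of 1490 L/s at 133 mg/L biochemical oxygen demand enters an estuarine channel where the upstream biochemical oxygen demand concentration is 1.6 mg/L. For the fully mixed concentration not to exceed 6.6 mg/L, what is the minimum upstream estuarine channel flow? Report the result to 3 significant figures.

Set C_mix = 6.6: (Q·1.600 + 1490·133.0) / (Q + 1490) = 6.6
→ Q = 1490·(133.0 − 6.6)/(6.6 − 1.600) = 37670 L/s.

37700 L/s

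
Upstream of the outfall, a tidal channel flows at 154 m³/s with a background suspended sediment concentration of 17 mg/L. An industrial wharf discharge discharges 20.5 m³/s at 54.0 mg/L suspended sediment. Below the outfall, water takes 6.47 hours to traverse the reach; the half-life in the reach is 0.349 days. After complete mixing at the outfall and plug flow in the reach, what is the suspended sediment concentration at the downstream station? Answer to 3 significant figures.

12.5 mg/L

After mixing, C = (154.0·17.00 + 20.50·54.00) / 174.5 = 3725/174.5 = 21.35 mg/L.
Half-life 0.349 d → k = ln 2 / 0.349 = 1.986 d⁻¹.
Applying C = C₀e^(−kt): 21.35 × 0.5854 = 12.50 mg/L.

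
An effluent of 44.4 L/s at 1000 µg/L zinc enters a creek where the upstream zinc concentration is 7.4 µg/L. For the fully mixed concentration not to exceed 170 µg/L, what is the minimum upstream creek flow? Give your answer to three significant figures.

227 L/s

Set C_mix = 170: (Q·7.400 + 44.40·1000) / (Q + 44.40) = 170
→ Q = 44.40·(1000 − 170)/(170 − 7.400) = 226.6 L/s.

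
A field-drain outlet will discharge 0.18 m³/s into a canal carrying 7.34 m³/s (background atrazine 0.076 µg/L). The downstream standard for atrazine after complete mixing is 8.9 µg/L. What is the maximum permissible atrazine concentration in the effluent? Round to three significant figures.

At the limit, (Qr·Cr + Qe·Cₑ)/(Qr + Qe) = 8.9:
Cₑ = (7.520·8.9 − 7.340·0.07600) / 0.1800 = 368.7 µg/L.

369 µg/L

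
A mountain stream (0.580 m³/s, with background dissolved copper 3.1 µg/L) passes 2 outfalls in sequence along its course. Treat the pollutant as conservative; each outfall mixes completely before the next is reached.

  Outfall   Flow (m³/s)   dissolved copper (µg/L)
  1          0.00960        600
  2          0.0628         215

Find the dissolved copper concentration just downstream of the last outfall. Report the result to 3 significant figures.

32.3 µg/L

After outfall 1: Q = 0.5800 + 0.009600 = 0.5896 m³/s; C = (0.5800·3.100 + 0.009600·600.0)/0.5896 = 12.82 µg/L.
After outfall 2: Q = 0.5896 + 0.06280 = 0.6524 m³/s; C = (0.5896·12.82 + 0.06280·215.0)/0.6524 = 32.28 µg/L.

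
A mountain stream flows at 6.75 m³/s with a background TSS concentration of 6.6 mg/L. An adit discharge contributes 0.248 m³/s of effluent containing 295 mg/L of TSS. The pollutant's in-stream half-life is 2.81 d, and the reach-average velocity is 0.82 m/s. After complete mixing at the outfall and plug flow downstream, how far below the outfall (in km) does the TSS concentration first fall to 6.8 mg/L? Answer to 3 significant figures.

After mixing, C = (6.750·6.600 + 0.2480·295.0) / 6.998 = 117.7/6.998 = 16.82 mg/L.
Half-life 2.81 d → k = ln 2 / 2.81 = 0.2467 d⁻¹.
Set 16.82·exp(−k·t) = 6.8 → t = ln(16.82/6.8)/k = 317200 s = 88.12 h.
Distance = v·t = 0.82·317200 = 260100 m = 260.1 km.

260 km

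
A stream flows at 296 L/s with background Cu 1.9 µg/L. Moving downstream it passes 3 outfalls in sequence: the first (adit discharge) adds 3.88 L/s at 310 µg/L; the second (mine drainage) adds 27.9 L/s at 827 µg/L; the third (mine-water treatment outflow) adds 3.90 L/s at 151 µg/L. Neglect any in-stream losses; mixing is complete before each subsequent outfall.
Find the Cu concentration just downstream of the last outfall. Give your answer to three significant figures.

Below outfall 1: Q → 299.9 L/s, C = (296.0·1.900 + 3.880·310.0)/299.9 = 5.886 µg/L.
Below outfall 2: Q → 327.8 L/s, C = (299.9·5.886 + 27.90·827.0)/327.8 = 75.78 µg/L.
Below outfall 3: Q → 331.7 L/s, C = (327.8·75.78 + 3.900·151.0)/331.7 = 76.66 µg/L.

76.7 µg/L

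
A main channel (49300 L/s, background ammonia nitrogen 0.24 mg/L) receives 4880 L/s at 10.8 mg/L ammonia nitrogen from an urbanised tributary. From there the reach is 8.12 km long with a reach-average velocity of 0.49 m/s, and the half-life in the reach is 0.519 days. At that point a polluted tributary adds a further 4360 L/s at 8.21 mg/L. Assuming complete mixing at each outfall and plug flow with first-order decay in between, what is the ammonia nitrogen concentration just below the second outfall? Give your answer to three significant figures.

Flow-weighted average: C = (49300·0.2400 + 4880·10.80) / 54180 = 64540/54180 = 1.191 mg/L; combined flow 54180 L/s.
Travel time t = 8.12·1000 / 0.49 = 16570 s = 4.603 h.
Half-life 0.519 d → k = ln 2 / 0.519 = 1.336 d⁻¹.
First-order decay: C = 1.191·exp(−k·t) = 1.191·0.7740 = 0.9220 mg/L.
At the second outfall, C = (54180·0.9220 + 4360·8.210) / (54180 + 4360) = 1.465 mg/L.

1.46 mg/L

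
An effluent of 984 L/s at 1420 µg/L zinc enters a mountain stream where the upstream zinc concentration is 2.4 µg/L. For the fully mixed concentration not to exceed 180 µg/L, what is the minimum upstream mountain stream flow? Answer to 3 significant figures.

Set C_mix = 180: (Q·2.400 + 984.0·1420) / (Q + 984.0) = 180
→ Q = 984.0·(1420 − 180)/(180 − 2.400) = 6870 L/s.

6870 L/s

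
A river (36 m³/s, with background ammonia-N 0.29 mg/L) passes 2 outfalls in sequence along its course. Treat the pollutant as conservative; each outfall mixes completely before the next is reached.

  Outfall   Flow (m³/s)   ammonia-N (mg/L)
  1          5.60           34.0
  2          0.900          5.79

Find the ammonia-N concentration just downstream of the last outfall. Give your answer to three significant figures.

After outfall 1: Q = 36.00 + 5.600 = 41.60 m³/s; C = (36.00·0.2900 + 5.600·34.00)/41.60 = 4.828 mg/L.
After outfall 2: Q = 41.60 + 0.9000 = 42.50 m³/s; C = (41.60·4.828 + 0.9000·5.790)/42.50 = 4.848 mg/L.

4.85 mg/L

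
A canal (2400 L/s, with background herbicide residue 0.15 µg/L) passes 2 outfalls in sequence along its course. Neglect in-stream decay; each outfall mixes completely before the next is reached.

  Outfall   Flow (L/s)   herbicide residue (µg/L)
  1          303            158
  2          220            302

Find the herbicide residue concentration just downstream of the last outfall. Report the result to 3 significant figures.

After outfall 1: Q = 2400 + 303.0 = 2703 L/s; C = (2400·0.1500 + 303.0·158.0)/2703 = 17.84 µg/L.
After outfall 2: Q = 2703 + 220.0 = 2923 L/s; C = (2703·17.84 + 220.0·302.0)/2923 = 39.23 µg/L.

39.2 µg/L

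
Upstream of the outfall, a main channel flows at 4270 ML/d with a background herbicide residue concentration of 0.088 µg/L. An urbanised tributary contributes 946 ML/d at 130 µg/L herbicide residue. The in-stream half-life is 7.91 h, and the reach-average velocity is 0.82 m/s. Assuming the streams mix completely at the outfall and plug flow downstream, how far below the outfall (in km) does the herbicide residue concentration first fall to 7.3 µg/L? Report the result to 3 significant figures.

39.6 km

Conservation of mass: C = (4270·0.08800 + 946.0·130.0) / 5216 = 123400/5216 = 23.65 µg/L.
Half-life 7.91 h → k = ln 2 / 7.91 = 0.08763 h⁻¹ = 2.103 d⁻¹.
Set 23.65·exp(−k·t) = 7.3 → t = ln(23.65/7.3)/k = 48290 s = 13.41 h.
Distance = v·t = 0.82·48290 = 39600 m = 39.60 km.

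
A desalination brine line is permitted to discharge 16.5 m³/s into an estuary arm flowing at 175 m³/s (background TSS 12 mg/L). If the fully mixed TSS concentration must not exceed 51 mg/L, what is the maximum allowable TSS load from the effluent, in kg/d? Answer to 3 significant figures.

662000 kg/d

Mass balance at the limit: 175.0·12.00 + 16.50·Cₑ = 191.5·51 → Cₑ = 464.6 mg/L.
Load = 16.50 m³/s × 464.6 g/m³ × 86 400 s/d = 662400 kg/d.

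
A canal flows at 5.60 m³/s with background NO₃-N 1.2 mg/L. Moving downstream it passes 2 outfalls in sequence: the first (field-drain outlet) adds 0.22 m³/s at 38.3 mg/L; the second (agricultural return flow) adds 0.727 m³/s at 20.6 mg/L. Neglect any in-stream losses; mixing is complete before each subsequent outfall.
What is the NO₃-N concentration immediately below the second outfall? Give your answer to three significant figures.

4.60 mg/L

Outfall 1: combined Q = 5.820 m³/s; C = (5.600·1.200 + 0.2200·38.30)/5.820 = 2.602 mg/L.
Outfall 2: combined Q = 6.547 m³/s; C = (5.820·2.602 + 0.7270·20.60)/6.547 = 4.601 mg/L.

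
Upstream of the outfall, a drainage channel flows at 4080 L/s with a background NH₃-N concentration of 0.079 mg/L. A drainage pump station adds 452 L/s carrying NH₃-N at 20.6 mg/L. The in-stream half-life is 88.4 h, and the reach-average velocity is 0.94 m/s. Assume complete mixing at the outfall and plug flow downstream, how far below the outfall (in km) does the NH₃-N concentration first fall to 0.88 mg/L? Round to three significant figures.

After mixing, C = (4080·0.07900 + 452.0·20.60) / 4532 = 9634/4532 = 2.126 mg/L.
Half-life 88.4 h → k = ln 2 / 88.4 = 0.007841 h⁻¹ = 0.1882 d⁻¹.
Set 2.126·exp(−k·t) = 0.88 → t = ln(2.126/0.88)/k = 404900 s = 112.5 h.
Distance = v·t = 0.94·404900 = 380600 m = 380.6 km.

381 km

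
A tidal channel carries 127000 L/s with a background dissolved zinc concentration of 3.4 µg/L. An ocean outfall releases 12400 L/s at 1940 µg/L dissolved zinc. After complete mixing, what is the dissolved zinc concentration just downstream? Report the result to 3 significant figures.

176 µg/L

Flow-weighted average: C = (127000·3.400 + 12400·1940) / 139400 = 24490000/139400 = 175.7 µg/L.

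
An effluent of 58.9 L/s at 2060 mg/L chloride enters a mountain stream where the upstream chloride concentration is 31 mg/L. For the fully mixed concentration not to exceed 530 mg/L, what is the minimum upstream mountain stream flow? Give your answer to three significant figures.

181 L/s

Set C_mix = 530: (Q·31.00 + 58.90·2060) / (Q + 58.90) = 530
→ Q = 58.90·(2060 − 530)/(530 − 31.00) = 180.6 L/s.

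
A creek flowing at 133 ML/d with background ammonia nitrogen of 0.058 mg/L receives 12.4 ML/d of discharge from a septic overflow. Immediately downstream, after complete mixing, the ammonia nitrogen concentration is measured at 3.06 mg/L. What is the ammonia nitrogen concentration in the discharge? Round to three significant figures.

35.3 mg/L

Mass balance: 133.0·0.05800 + 12.40·Cₑ = 145.4·3.060
→ Cₑ = (145.4·3.060 − 133.0·0.05800) / 12.40 = 35.26 mg/L.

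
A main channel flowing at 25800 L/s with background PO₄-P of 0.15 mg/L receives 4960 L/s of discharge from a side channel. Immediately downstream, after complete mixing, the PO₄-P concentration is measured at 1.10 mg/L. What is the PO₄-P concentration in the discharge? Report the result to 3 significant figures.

Mass balance: 25800·0.1500 + 4960·Cₑ = 30760·1.100
→ Cₑ = (30760·1.100 − 25800·0.1500) / 4960 = 6.042 mg/L.

6.04 mg/L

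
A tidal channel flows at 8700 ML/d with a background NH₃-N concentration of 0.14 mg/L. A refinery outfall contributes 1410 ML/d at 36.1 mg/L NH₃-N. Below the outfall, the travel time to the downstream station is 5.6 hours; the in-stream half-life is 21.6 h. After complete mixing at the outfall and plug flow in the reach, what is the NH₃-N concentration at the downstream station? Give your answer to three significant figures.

4.31 mg/L

After mixing, C = (8700·0.1400 + 1410·36.10) / 10110 = 52120/10110 = 5.155 mg/L.
Half-life 21.6 h → k = ln 2 / 21.6 = 0.03209 h⁻¹ = 0.7702 d⁻¹.
After decay, C = 5.155 × e^(−kt) = 5.155 × 0.8355 = 4.307 mg/L.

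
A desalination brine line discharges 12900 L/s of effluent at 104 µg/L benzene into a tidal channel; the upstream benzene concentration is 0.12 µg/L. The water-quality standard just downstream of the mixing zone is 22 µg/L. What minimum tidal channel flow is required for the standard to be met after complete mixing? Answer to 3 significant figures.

48300 L/s

Set C_mix = 22: (Q·0.1200 + 12900·104.0) / (Q + 12900) = 22
→ Q = 12900·(104.0 − 22)/(22 − 0.1200) = 48350 L/s.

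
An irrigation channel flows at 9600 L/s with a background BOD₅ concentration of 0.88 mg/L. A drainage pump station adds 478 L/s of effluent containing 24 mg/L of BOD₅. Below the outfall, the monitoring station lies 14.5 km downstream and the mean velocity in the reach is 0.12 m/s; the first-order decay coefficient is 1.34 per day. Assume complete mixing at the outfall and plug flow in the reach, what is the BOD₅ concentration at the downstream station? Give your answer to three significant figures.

Mass balance: C = (9600·0.8800 + 478.0·24.00) / 10080 = 19920/10080 = 1.977 mg/L.
Travel time t = 14.5·1000 / 0.12 = 120800 s = 33.56 h.
Decay over the reach: 1.977·exp(−kt) = 1.977·0.1535 = 0.3034 mg/L.

0.303 mg/L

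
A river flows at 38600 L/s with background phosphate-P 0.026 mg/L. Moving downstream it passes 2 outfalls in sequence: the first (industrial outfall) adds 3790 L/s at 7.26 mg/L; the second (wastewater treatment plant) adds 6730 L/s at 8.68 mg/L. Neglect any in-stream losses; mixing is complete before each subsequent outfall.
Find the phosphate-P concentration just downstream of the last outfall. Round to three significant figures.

1.77 mg/L

Below outfall 1: Q → 42390 L/s, C = (38600·0.02600 + 3790·7.260)/42390 = 0.6728 mg/L.
Below outfall 2: Q → 49120 L/s, C = (42390·0.6728 + 6730·8.680)/49120 = 1.770 mg/L.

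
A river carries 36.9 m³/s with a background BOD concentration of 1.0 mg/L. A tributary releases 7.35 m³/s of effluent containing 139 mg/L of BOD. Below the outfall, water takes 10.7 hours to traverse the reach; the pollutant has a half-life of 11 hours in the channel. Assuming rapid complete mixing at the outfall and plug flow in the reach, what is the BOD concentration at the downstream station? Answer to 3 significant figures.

12.2 mg/L

Conservation of mass: C = (36.90·1.000 + 7.350·139.0) / 44.25 = 1059/44.25 = 23.92 mg/L.
Half-life 11 h → k = ln 2 / 11 = 0.06301 h⁻¹ = 1.512 d⁻¹.
First-order decay: C = 23.92·exp(−k·t) = 23.92·0.5095 = 12.19 mg/L.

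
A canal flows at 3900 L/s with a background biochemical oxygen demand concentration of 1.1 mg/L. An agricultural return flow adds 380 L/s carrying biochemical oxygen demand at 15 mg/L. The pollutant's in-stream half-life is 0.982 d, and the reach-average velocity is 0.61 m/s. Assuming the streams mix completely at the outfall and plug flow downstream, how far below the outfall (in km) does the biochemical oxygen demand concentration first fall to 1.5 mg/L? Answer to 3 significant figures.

33.0 km

Conservation of mass: C = (3900·1.100 + 380.0·15.00) / 4280 = 9990/4280 = 2.334 mg/L.
Half-life 0.982 d → k = ln 2 / 0.982 = 0.7059 d⁻¹.
Set 2.334·exp(−k·t) = 1.5 → t = ln(2.334/1.5)/k = 54120 s = 15.03 h.
Distance = v·t = 0.61·54120 = 33020 m = 33.02 km.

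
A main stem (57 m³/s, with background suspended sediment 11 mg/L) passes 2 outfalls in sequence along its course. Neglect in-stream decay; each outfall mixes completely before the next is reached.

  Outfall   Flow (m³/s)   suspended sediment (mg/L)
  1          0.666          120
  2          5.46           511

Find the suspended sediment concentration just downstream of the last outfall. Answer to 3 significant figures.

After outfall 1: Q = 57.00 + 0.6660 = 57.67 m³/s; C = (57.00·11.00 + 0.6660·120.0)/57.67 = 12.26 mg/L.
After outfall 2: Q = 57.67 + 5.460 = 63.13 m³/s; C = (57.67·12.26 + 5.460·511.0)/63.13 = 55.40 mg/L.

55.4 mg/L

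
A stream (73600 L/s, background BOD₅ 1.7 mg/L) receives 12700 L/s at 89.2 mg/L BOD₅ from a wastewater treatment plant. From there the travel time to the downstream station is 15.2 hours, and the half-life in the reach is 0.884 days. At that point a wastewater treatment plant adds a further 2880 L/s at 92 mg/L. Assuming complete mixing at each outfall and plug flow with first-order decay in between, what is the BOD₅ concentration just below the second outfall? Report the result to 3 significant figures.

Flow-weighted average: C = (73600·1.700 + 12700·89.20) / 86300 = 1258000/86300 = 14.58 mg/L; combined flow 86300 L/s.
Half-life 0.884 d → k = ln 2 / 0.884 = 0.7841 d⁻¹.
Decay over the reach: 14.58·exp(−kt) = 14.58·0.6086 = 8.871 mg/L.
Second outfall: C = (86300·8.871 + 2880·92.00)/89180 = 11.56 mg/L.

11.6 mg/L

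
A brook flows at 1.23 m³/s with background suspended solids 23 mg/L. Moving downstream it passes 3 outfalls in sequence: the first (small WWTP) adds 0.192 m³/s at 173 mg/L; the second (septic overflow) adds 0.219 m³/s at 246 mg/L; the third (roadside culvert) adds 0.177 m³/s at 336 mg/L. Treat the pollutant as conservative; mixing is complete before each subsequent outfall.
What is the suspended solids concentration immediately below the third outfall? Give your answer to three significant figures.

After outfall 1: Q = 1.230 + 0.1920 = 1.422 m³/s; C = (1.230·23.00 + 0.1920·173.0)/1.422 = 43.25 mg/L.
After outfall 2: Q = 1.422 + 0.2190 = 1.641 m³/s; C = (1.422·43.25 + 0.2190·246.0)/1.641 = 70.31 mg/L.
After outfall 3: Q = 1.641 + 0.1770 = 1.818 m³/s; C = (1.641·70.31 + 0.1770·336.0)/1.818 = 96.18 mg/L.

96.2 mg/L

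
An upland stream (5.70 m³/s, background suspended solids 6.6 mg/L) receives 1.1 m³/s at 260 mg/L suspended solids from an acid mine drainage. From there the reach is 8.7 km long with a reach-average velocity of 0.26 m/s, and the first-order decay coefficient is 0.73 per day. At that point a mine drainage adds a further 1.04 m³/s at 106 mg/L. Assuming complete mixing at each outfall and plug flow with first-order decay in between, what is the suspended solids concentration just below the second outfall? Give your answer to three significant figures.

45.2 mg/L

After mixing, C = (5.700·6.600 + 1.100·260.0) / 6.800 = 323.6/6.800 = 47.59 mg/L; combined flow 6.800 m³/s.
Travel time t = 8.7·1000 / 0.26 = 33460 s = 9.295 h.
Decay over the reach: 47.59·exp(−kt) = 47.59·0.7537 = 35.87 mg/L.
At the second outfall, C = (6.800·35.87 + 1.040·106.0) / (6.800 + 1.040) = 45.17 mg/L.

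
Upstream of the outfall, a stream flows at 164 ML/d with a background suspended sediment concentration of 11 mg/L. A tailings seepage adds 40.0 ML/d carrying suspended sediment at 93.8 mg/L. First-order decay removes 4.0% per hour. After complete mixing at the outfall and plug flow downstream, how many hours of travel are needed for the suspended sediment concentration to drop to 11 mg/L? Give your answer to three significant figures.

22.2 h

Conservation of mass: C = (164.0·11.00 + 40.00·93.80) / 204.0 = 5556/204.0 = 27.24 mg/L.
4.0%/h lost → k = −ln(1 − 0.04) = 0.04082 h⁻¹.
27.24·exp(−k·t) = 11 → t = ln(27.24/11)/k = 79950 s = 22.21 h.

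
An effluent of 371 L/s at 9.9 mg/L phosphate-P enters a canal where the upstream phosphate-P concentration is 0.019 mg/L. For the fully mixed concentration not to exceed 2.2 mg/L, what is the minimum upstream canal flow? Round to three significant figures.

1310 L/s

Set C_mix = 2.2: (Q·0.01900 + 371.0·9.900) / (Q + 371.0) = 2.2
→ Q = 371.0·(9.900 − 2.2)/(2.2 − 0.01900) = 1310 L/s.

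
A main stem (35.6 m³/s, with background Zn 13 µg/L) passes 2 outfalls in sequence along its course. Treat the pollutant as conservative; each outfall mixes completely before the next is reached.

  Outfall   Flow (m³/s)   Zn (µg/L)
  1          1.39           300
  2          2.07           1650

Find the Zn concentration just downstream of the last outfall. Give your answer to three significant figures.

110 µg/L

After outfall 1: Q = 35.60 + 1.390 = 36.99 m³/s; C = (35.60·13.00 + 1.390·300.0)/36.99 = 23.78 µg/L.
After outfall 2: Q = 36.99 + 2.070 = 39.06 m³/s; C = (36.99·23.78 + 2.070·1650)/39.06 = 110.0 µg/L.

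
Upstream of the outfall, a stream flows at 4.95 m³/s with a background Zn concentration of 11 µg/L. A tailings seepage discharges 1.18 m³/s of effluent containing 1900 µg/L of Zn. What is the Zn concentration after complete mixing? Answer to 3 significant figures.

Mixed concentration C = ΣQC/ΣQ = (4.950·11.00 + 1.180·1900) / 6.130 = 2296/6.130 = 374.6 µg/L.

375 µg/L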